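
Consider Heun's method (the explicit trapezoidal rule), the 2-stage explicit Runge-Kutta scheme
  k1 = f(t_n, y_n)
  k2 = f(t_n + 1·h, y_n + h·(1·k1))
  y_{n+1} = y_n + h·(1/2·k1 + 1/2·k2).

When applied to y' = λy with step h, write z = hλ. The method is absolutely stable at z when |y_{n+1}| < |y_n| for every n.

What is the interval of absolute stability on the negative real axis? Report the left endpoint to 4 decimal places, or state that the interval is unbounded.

z∈(-2.0000,0).

Set f=λy, z=hλ:
  order 2, 2-stage ⇒ R(z)=1+z+z^2/2
  (e.g. R(-1.79)=0.81205, |R|=0.81205)

Need |R(x)|<1, x<0.
x=-1.79: |R|=0.8121
|R(-2.37)|=1.4385 |R(-2.21)|=1.2320 |R(-2.14)|=1.1498
Bisect:
  x_lo=-2.7709 |R|=2.0680  x_hi=-0.2416 |R|=0.7876
  mid=-1.50623 |R|=0.62814 →hi
  mid=-2.13856 |R|=1.14816 →lo
  mid=-1.82240 |R|=0.83817 →hi
  mid=-1.98048 |R|=0.98067 →hi
  mid=-2.05952 |R|=1.06129 →lo
  mid=-2.02000 |R|=1.02020 →lo
  mid=-2.00024 |R|=1.00024 →lo
  mid=-1.99036 |R|=0.99040 →hi
  mid=-1.99530 |R|=0.99531 →hi
  mid=-1.99777 |R|=0.99777 →hi
  ...
  [-2.00008,-1.99993] ⇒ x*=-2.0000
So |R|<1 on (-2.0000, 0).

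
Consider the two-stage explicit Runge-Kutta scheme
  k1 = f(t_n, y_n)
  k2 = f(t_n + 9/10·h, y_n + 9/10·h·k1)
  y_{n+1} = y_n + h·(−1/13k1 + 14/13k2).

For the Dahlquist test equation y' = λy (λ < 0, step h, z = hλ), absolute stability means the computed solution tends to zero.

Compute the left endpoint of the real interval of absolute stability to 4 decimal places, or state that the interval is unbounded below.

On y'=λy, z=hλ:
  k1=λy_n ⇒ h·k1=z·y_n;  k2=λ(1+9/10z)y_n ⇒ h·k2=z(1+9/10z)y_n
  y_{n+1}/y_n = 1 − 1/13z + 14/13z(1+9/10z) = 1 + z + 63/65z²
  R(z) = 1 + z + 63/65z².

Boundary: |R(x)|=1, x<0.
x=-1.35: |R|=1.4164
R=1: x+63/65x²=0 ⇒ x=−65/63=-1.0317; min R=1−1/(4·63/65)=0.7421>−1
Confirm numerically:
  x=-0.912: |R|=0.89415 <1
  x=-0.768: |R|=0.80368 <1
  x=-0.530: |R|=0.74226 <1
  x=-0.516: |R|=0.74206 <1
  x=-1.632: |R|=1.94947 >1
  x=-1.432: |R|=1.55553 >1
  x=-1.082: |R|=1.05270 >1
Stable set (-1.0317, 0).

left endpoint -1.0317.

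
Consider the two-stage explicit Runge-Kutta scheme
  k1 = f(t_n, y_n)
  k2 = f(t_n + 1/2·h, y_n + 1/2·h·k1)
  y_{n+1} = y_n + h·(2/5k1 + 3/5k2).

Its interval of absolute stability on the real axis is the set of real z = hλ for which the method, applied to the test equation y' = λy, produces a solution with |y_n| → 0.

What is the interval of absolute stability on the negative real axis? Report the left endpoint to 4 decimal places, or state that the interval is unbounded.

Set f=λy, z=hλ:
  k1=λy_n ⇒ h·k1=z·y_n;  k2=λ(1+1/2z)y_n ⇒ h·k2=z(1+1/2z)y_n
  y_{n+1}/y_n = 1 + 2/5z + 3/5z(1+1/2z) = 1 + z + 3/10z²
  ⇒ R(z) = 1 + z + 3/10z².

Boundary: |R(x)|=1, x<0.
x=-0.33: |R|=0.7027
R=1: x+3/10x²=0 ⇒ x=−10/3=-3.3333; min R=1−1/(4·3/10)=0.1667>−1
Confirm numerically:
  x=-3.018: |R|=0.71450 <1
  x=-2.916: |R|=0.63492 <1
  x=-1.585: |R|=0.16867 <1
  x=-1.521: |R|=0.17303 <1
  x=-3.815: |R|=1.55127 >1
  x=-3.618: |R|=1.30898 >1
  x=-3.356: |R|=1.02282 >1
So |R|<1 on (-3.3333, 0).

(-3.3333, 0).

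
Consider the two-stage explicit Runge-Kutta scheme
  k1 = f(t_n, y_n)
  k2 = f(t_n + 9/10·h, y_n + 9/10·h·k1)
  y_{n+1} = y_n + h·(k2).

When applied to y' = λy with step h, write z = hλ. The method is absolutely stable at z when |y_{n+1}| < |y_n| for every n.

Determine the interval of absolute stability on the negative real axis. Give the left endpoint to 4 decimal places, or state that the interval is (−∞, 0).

z∈(-1.1111,0).

With y'=λy (z=hλ):
  k1=λy_n ⇒ h·k1=z·y_n;  k2=λ(1+9/10z)y_n ⇒ h·k2=z(1+9/10z)y_n
  y_{n+1}/y_n = 1 + z(1+9/10z) = 1 + z + 9/10z²
  R(z) = 1 + z + 9/10z².

Need |R(x)|<1, x<0.
x=-0.48: |R|=0.7274
R=1: x+9/10x²=0 ⇒ x=−10/9=-1.1111; min R=1−1/(4·9/10)=0.7222>−1
Confirm numerically:
  x=-0.993: |R|=0.89444 <1
  x=-0.785: |R|=0.76960 <1
  x=-0.743: |R|=0.75384 <1
  x=-0.700: |R|=0.74100 <1
  x=-1.441: |R|=1.42783 >1
  x=-1.334: |R|=1.26760 >1
Interval (-1.1111, 0).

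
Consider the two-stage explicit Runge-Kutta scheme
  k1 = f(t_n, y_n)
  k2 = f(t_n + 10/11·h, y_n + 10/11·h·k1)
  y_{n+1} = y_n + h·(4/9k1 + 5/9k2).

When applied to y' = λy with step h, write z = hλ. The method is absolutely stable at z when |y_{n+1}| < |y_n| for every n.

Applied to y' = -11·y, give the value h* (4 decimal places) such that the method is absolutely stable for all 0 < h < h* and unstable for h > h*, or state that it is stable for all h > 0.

(-1.9800,0); λ=-11 ⇒ h* = (99/50)/11 = 0.1800.

With y'=λy (z=hλ):
  k1=λy_n ⇒ h·k1=z·y_n;  k2=λ(1+10/11z)y_n ⇒ h·k2=z(1+10/11z)y_n
  y_{n+1}/y_n = 1 + 4/9z + 5/9z(1+10/11z) = 1 + z + 50/99z²
  so R(z) = 1 + z + 50/99z².

Need |R(x)|<1, x<0.
x=-1.54: |R|=0.6578
R=1: x+50/99x²=0 ⇒ x=−99/50=-1.9800; min R=1−1/(4·50/99)=0.5050>−1
Confirm numerically:
  x=-1.822: |R|=0.85461 <1
  x=-1.343: |R|=0.56793 <1
  x=-1.005: |R|=0.50511 <1
  x=-2.305: |R|=1.37835 >1
  x=-2.192: |R|=1.23470 >1
Interval (-1.9800, 0).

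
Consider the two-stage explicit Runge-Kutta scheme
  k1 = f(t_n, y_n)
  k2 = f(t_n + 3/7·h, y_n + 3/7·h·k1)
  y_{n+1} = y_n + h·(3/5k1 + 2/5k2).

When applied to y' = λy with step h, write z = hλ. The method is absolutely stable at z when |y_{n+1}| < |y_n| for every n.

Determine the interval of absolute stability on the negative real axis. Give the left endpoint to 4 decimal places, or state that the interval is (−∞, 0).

z∈(-5.8333,0).

Test eqn y'=λy, z=hλ:
  k1=λy_n ⇒ h·k1=z·y_n;  k2=λ(1+3/7z)y_n ⇒ h·k2=z(1+3/7z)y_n
  y_{n+1}/y_n = 1 + 3/5z + 2/5z(1+3/7z) = 1 + z + 6/35z²
  so R(z) = 1 + z + 6/35z².

Find x<0 with |R(x)|<1.
x=-1.02: |R|=0.1584
R=1: x+6/35x²=0 ⇒ x=−35/6=-5.8333; min R=1−1/(4·6/35)=-0.4583>−1
Confirm numerically:
  x=-5.475: |R|=0.66368 <1
  x=-5.440: |R|=0.63319 <1
  x=-3.624: |R|=0.37256 <1
  x=-2.655: |R|=0.44660 <1
  x=-6.311: |R|=1.51678 >1
  x=-6.073: |R|=1.24951 >1
  x=-5.993: |R|=1.16404 >1
Stable set (-5.8333, 0).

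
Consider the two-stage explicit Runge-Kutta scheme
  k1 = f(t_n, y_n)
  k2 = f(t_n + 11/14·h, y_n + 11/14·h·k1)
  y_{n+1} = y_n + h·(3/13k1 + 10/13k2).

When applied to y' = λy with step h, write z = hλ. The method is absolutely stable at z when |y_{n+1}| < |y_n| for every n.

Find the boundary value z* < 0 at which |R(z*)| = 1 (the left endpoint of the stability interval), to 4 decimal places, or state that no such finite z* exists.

Set f=λy, z=hλ:
  k1=λy_n ⇒ h·k1=z·y_n;  k2=λ(1+11/14z)y_n ⇒ h·k2=z(1+11/14z)y_n
  y_{n+1}/y_n = 1 + 3/13z + 10/13z(1+11/14z) = 1 + z + 55/91z²
  so R(z) = 1 + z + 55/91z².

Need |R(x)|<1, x<0.
x=-1.47: |R|=0.8360
R=1: x+55/91x²=0 ⇒ x=−91/55=-1.6545; min R=1−1/(4·55/91)=0.5864>−1
Confirm numerically:
  x=-1.183: |R|=0.66284 <1
  x=-1.103: |R|=0.63231 <1
  x=-0.856: |R|=0.58686 <1
  x=-2.241: |R|=1.79432 >1
  x=-2.024: |R|=1.45195 >1
Stable set (-1.6545, 0).

left endpoint -1.6545.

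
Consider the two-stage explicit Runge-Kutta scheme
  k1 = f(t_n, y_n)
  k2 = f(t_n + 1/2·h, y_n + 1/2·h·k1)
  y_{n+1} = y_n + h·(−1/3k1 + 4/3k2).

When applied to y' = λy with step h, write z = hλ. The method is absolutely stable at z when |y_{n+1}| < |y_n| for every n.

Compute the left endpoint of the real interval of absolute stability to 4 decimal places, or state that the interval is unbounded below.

left endpoint -1.5000.

With y'=λy (z=hλ):
  k1=λy_n ⇒ h·k1=z·y_n;  k2=λ(1+1/2z)y_n ⇒ h·k2=z(1+1/2z)y_n
  y_{n+1}/y_n = 1 − 1/3z + 4/3z(1+1/2z) = 1 + z + 2/3z²
  Hence R(z) = 1 + z + 2/3z².

Solve |R(x)|<1 on ℝ⁻.
x=-0.94: |R|=0.6491
R=1: x+2/3x²=0 ⇒ x=−3/2=-1.5000; min R=1−1/(4·2/3)=0.6250>−1
Confirm numerically:
  x=-1.323: |R|=0.84389 <1
  x=-1.043: |R|=0.68223 <1
  x=-0.863: |R|=0.63351 <1
  x=-0.710: |R|=0.62607 <1
  x=-2.047: |R|=1.74647 >1
  x=-1.755: |R|=1.29835 >1
  x=-1.557: |R|=1.05917 >1
Stable set (-1.5000, 0).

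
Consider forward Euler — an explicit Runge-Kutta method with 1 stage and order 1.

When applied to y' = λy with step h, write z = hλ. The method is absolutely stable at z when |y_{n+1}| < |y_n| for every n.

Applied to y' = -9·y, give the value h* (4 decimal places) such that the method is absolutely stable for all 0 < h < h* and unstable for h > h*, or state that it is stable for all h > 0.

(-2.0000,0); λ=-9 ⇒ h* = 0.2222.

On y'=λy, z=hλ:
  order 1, 1-stage ⇒ R(z)=1+z
  (e.g. R(-0.6)=0.40000, |R|=0.40000)

Need |R(x)|<1, x<0.
x=-0.6: |R|=0.4000
|R(-2.32)|=1.3200 |R(-1.79)|=0.7900 |R(-1.33)|=0.3300
Bisect:
  x_lo=-2.6306 |R|=1.6306  x_hi=-0.3389 |R|=0.6611
  mid=-1.48475 |R|=0.48475 →hi
  mid=-2.05767 |R|=1.05767 →lo
  mid=-1.77121 |R|=0.77121 →hi
  mid=-1.91444 |R|=0.91444 →hi
  mid=-1.98605 |R|=0.98605 →hi
  mid=-2.02186 |R|=1.02186 →lo
  mid=-2.00395 |R|=1.00395 →lo
  ...
  [-2.00004,-1.99990] ⇒ x*=-2.0000
Stable set (-2.0000, 0).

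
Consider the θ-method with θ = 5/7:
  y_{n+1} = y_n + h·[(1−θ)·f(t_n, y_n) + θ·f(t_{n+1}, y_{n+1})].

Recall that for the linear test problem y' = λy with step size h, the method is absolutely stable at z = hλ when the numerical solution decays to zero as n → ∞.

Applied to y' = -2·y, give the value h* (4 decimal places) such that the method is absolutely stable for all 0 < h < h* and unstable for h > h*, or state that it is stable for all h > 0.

interval (−∞, 0). Any h>0 works for λ=-2.

On y'=λy, z=hλ:
  y_{n+1} = y_n + z·[2/7·y_n + 5/7·y_{n+1}] ⇒ (1 − 5/7z)y_{n+1} = (1 + 2/7z)y_n
  Hence R(z) = (1 + 2/7z)/(1 − 5/7z).

Find x<0 with |R(x)|<1.
x=-0.84: |R|=0.4750
x=-2: |R|=0.1765
x=-10: |R|=0.2281
x=-100: |R|=0.3807
θ=5/7≥1/2 ⇒ |1+2/7x|<|1−5/7x| ∀x<0 ⇒ interval (−∞,0).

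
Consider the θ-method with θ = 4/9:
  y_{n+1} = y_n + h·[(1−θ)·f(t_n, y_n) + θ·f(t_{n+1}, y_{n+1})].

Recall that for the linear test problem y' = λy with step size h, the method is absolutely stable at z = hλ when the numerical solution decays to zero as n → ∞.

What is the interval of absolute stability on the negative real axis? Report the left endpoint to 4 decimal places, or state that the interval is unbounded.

(-18.0000, 0).

With y'=λy (z=hλ):
  y_{n+1} = y_n + z·[5/9·y_n + 4/9·y_{n+1}] ⇒ (1 − 4/9z)y_{n+1} = (1 + 5/9z)y_n
  so R(z) = (1 + 5/9z)/(1 − 4/9z).

Boundary: |R(x)|=1, x<0.
x=-1.53: |R|=0.0893
R=−1: 1+5/9x = −1+4/9x ⇒ -1/9x=2 ⇒ x=2/(-1/9)=-18.0000
Confirm numerically:
  x=-15.596: |R|=0.96632 <1
  x=-13.364: |R|=0.92577 <1
  x=-10.446: |R|=0.85125 <1
  x=-18.491: |R|=1.00592 >1
  x=-18.235: |R|=1.00287 >1
Stable set (-18.0000, 0).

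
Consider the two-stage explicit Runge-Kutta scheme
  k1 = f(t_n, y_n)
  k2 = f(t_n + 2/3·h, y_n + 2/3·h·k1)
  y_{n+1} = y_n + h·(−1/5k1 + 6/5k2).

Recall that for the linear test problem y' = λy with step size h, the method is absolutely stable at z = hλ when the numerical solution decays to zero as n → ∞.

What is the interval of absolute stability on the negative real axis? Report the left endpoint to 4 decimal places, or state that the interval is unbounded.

(-1.2500, 0).

Test eqn y'=λy, z=hλ:
  k1=λy_n ⇒ h·k1=z·y_n;  k2=λ(1+2/3z)y_n ⇒ h·k2=z(1+2/3z)y_n
  y_{n+1}/y_n = 1 − 1/5z + 6/5z(1+2/3z) = 1 + z + 4/5z²
  so R(z) = 1 + z + 4/5z².

Find x<0 with |R(x)|<1.
x=-1.53: |R|=1.3427
R=1: x+4/5x²=0 ⇒ x=−5/4=-1.2500; min R=1−1/(4·4/5)=0.6875>−1
Confirm numerically:
  x=-1.169: |R|=0.92425 <1
  x=-1.095: |R|=0.86422 <1
  x=-0.758: |R|=0.70165 <1
  x=-0.504: |R|=0.69921 <1
  x=-1.793: |R|=1.77888 >1
  x=-1.737: |R|=1.67674 >1
  x=-1.544: |R|=1.36315 >1
Stable set (-1.2500, 0).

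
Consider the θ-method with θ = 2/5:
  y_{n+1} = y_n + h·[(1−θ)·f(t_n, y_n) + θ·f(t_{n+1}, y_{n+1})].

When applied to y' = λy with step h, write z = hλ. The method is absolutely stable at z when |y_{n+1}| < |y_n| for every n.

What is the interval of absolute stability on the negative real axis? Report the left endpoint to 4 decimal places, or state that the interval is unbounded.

Set f=λy, z=hλ:
  y_{n+1} = y_n + z·[3/5·y_n + 2/5·y_{n+1}] ⇒ (1 − 2/5z)y_{n+1} = (1 + 3/5z)y_n
  Hence R(z) = (1 + 3/5z)/(1 − 2/5z).

Boundary: |R(x)|=1, x<0.
x=-1.01: |R|=0.2806
R=−1: 1+3/5x = −1+2/5x ⇒ -1/5x=2 ⇒ x=2/(-1/5)=-10.0000
Confirm numerically:
  x=-6.731: |R|=0.82293 <1
  x=-4.487: |R|=0.60548 <1
  x=-4.334: |R|=0.58546 <1
  x=-10.271: |R|=1.01061 >1
  x=-10.162: |R|=1.00640 >1
  x=-10.086: |R|=1.00342 >1
So |R|<1 on (-10.0000, 0).

(-10.0000, 0).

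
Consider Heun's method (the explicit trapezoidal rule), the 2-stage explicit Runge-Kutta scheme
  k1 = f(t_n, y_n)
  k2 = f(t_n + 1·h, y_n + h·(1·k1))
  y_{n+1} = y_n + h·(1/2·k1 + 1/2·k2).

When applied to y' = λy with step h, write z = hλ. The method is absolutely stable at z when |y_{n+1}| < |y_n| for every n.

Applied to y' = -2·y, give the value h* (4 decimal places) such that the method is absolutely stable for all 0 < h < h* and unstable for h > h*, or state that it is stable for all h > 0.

(-2.0000,0); λ=-2 ⇒ h* = 1.0000.

Set f=λy, z=hλ:
  order 2, 2-stage ⇒ R(z)=1+z+z^2/2
  (e.g. R(-0.41)=0.67405, |R|=0.67405)

Find x<0 with |R(x)|<1.
x=-0.41: |R|=0.6741
|R(-1.88)|=0.8872 |R(-0.99)|=0.5000 |R(-0.87)|=0.5085
Bisect:
  x_lo=-2.3609 |R|=1.4260  x_hi=-0.3998 |R|=0.6801
  mid=-1.38034 |R|=0.57233 →hi
  mid=-1.87060 |R|=0.87897 →hi
  mid=-2.11573 |R|=1.12243 →lo
  mid=-1.99316 |R|=0.99319 →hi
  mid=-2.05445 |R|=1.05593 →lo
  mid=-2.02381 |R|=1.02409 →lo
  mid=-2.00849 |R|=1.00852 →lo
  ...
  [-2.00011,-1.99999] ⇒ x*=-2.0000
Interval (-2.0000, 0).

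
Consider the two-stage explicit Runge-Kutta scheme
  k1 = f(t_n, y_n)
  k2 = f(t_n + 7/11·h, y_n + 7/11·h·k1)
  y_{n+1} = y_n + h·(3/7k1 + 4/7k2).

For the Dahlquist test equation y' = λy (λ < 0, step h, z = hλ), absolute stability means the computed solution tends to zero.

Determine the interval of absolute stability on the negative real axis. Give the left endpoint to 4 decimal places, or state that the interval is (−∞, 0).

With y'=λy (z=hλ):
  k1=λy_n ⇒ h·k1=z·y_n;  k2=λ(1+7/11z)y_n ⇒ h·k2=z(1+7/11z)y_n
  y_{n+1}/y_n = 1 + 3/7z + 4/7z(1+7/11z) = 1 + z + 4/11z²
  Hence R(z) = 1 + z + 4/11z².

Find x<0 with |R(x)|<1.
x=-1.74: |R|=0.3609
R=1: x+4/11x²=0 ⇒ x=−11/4=-2.7500; min R=1−1/(4·4/11)=0.3125>−1
Confirm numerically:
  x=-2.386: |R|=0.68418 <1
  x=-2.201: |R|=0.56060 <1
  x=-2.112: |R|=0.51002 <1
  x=-1.167: |R|=0.32823 <1
  x=-3.323: |R|=1.69239 >1
  x=-3.308: |R|=1.67122 >1
  x=-2.933: |R|=1.19518 >1
Interval (-2.7500, 0).

(-2.7500, 0).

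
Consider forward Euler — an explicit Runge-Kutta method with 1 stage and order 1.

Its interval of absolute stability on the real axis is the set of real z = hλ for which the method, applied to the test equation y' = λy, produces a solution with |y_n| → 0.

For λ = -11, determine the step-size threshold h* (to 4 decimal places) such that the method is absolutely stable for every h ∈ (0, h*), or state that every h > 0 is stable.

(-2.0000,0); λ=-11 ⇒ h* = 0.1818.

Set f=λy, z=hλ:
  order 1, 1-stage ⇒ R(z)=1+z
  (e.g. R(-1.58)=-0.58000, |R|=0.58000)

Need |R(x)|<1, x<0.
x=-1.58: |R|=0.5800
|R(-1.41)|=0.4100 |R(-1.38)|=0.3800 |R(-1.19)|=0.1900
Bisect:
  x_lo=-2.6284 |R|=1.6284  x_hi=-0.2814 |R|=0.7186
  mid=-1.45488 |R|=0.45488 →hi
  mid=-2.04164 |R|=1.04164 →lo
  mid=-1.74826 |R|=0.74826 →hi
  mid=-1.89495 |R|=0.89495 →hi
  mid=-1.96830 |R|=0.96830 →hi
  mid=-2.00497 |R|=1.00497 →lo
  mid=-1.98663 |R|=0.98663 →hi
  mid=-1.99580 |R|=0.99580 →hi
  ...
  [-2.00010,-1.99996] ⇒ x*=-2.0000
So |R|<1 on (-2.0000, 0).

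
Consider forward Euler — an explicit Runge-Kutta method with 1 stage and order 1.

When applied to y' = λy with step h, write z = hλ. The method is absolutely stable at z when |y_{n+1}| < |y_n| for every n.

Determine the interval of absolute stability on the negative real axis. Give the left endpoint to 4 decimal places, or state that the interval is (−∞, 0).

Set f=λy, z=hλ:
  order 1, 1-stage ⇒ R(z)=1+z
  (e.g. R(-0.94)=0.06000, |R|=0.06000)

Boundary: |R(x)|=1, x<0.
x=-0.94: |R|=0.0600
|R(-2.08)|=1.0800 |R(-1.19)|=0.1900 |R(-1.12)|=0.1200
Bisect:
  x_lo=-2.4154 |R|=1.4154  x_hi=-0.0926 |R|=0.9074
  mid=-1.25400 |R|=0.25400 →hi
  mid=-1.83469 |R|=0.83469 →hi
  mid=-2.12503 |R|=1.12503 →lo
  mid=-1.97986 |R|=0.97986 →hi
  mid=-2.05244 |R|=1.05244 →lo
  mid=-2.01615 |R|=1.01615 →lo
  mid=-1.99800 |R|=0.99800 →hi
  mid=-2.00708 |R|=1.00708 →lo
  mid=-2.00254 |R|=1.00254 →lo
  mid=-2.00027 |R|=1.00027 →lo
  ...
  [-2.00013,-1.99999] ⇒ x*=-2.0000
Interval (-2.0000, 0).

(-2.0000, 0).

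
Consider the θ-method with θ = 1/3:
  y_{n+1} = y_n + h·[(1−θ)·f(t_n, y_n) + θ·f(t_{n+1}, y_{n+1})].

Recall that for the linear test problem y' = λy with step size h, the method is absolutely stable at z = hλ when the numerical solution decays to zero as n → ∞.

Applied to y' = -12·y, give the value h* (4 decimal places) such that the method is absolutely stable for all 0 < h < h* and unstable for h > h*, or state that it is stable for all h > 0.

(-6.0000,0); λ=-12 ⇒ h* = (6)/12 = 0.5000.

Set f=λy, z=hλ:
  y_{n+1} = y_n + z·[2/3·y_n + 1/3·y_{n+1}] ⇒ (1 − 1/3z)y_{n+1} = (1 + 2/3z)y_n
  so R(z) = (1 + 2/3z)/(1 − 1/3z).

Find x<0 with |R(x)|<1.
x=-0.79: |R|=0.3747
R=−1: 1+2/3x = −1+1/3x ⇒ -1/3x=2 ⇒ x=2/(-1/3)=-6.0000
Confirm numerically:
  x=-4.962: |R|=0.86963 <1
  x=-4.659: |R|=0.82491 <1
  x=-4.276: |R|=0.76306 <1
  x=-2.561: |R|=0.38159 <1
  x=-6.163: |R|=1.01779 >1
  x=-6.121: |R|=1.01327 >1
  x=-6.024: |R|=1.00266 >1
Interval (-6.0000, 0).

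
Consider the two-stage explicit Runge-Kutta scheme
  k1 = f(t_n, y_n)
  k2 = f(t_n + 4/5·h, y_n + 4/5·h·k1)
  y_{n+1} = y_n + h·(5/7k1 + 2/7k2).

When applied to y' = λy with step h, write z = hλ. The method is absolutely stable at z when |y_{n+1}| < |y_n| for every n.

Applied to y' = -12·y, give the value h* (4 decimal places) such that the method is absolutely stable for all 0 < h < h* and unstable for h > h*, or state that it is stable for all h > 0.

With y'=λy (z=hλ):
  k1=λy_n ⇒ h·k1=z·y_n;  k2=λ(1+4/5z)y_n ⇒ h·k2=z(1+4/5z)y_n
  y_{n+1}/y_n = 1 + 5/7z + 2/7z(1+4/5z) = 1 + z + 8/35z²
  R(z) = 1 + z + 8/35z².

Solve |R(x)|<1 on ℝ⁻.
x=-0.99: |R|=0.2340
R=1: x+8/35x²=0 ⇒ x=−35/8=-4.3750; min R=1−1/(4·8/35)=-0.0938>−1
Confirm numerically:
  x=-4.159: |R|=0.79466 <1
  x=-3.856: |R|=0.54257 <1
  x=-3.151: |R|=0.11844 <1
  x=-1.763: |R|=0.05256 <1
  x=-4.752: |R|=1.40949 >1
  x=-4.651: |R|=1.29341 >1
Stable set (-4.3750, 0).

(-4.3750,0); λ=-12 ⇒ h* = (35/8)/12 = 0.3646.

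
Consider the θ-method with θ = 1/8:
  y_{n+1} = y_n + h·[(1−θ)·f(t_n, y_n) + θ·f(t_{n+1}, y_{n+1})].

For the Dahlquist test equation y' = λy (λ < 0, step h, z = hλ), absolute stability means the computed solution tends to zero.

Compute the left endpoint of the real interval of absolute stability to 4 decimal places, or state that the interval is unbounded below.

left endpoint -2.6667.

On y'=λy, z=hλ:
  y_{n+1} = y_n + z·[7/8·y_n + 1/8·y_{n+1}] ⇒ (1 − 1/8z)y_{n+1} = (1 + 7/8z)y_n
  Hence R(z) = (1 + 7/8z)/(1 − 1/8z).

Solve |R(x)|<1 on ℝ⁻.
x=-0.89: |R|=0.1991
R=−1: 1+7/8x = −1+1/8x ⇒ -3/4x=2 ⇒ x=2/(-3/4)=-2.6667
Confirm numerically:
  x=-2.533: |R|=0.92386 <1
  x=-1.870: |R|=0.51570 <1
  x=-1.550: |R|=0.29843 <1
  x=-3.178: |R|=1.27447 >1
  x=-2.711: |R|=1.02483 >1
So |R|<1 on (-2.6667, 0).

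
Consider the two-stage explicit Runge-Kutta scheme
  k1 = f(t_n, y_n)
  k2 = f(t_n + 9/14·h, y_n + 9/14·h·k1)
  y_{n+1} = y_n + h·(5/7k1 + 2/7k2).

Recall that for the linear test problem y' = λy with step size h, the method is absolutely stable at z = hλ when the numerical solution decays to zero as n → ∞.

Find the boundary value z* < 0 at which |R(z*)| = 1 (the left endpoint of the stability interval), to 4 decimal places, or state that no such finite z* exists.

z* = -5.4444.

Test eqn y'=λy, z=hλ:
  k1=λy_n ⇒ h·k1=z·y_n;  k2=λ(1+9/14z)y_n ⇒ h·k2=z(1+9/14z)y_n
  y_{n+1}/y_n = 1 + 5/7z + 2/7z(1+9/14z) = 1 + z + 9/49z²
  ⇒ R(z) = 1 + z + 9/49z².

Find x<0 with |R(x)|<1.
x=-1.79: |R|=0.2015
R=1: x+9/49x²=0 ⇒ x=−49/9=-5.4444; min R=1−1/(4·9/49)=-0.3611>−1
Confirm numerically:
  x=-3.710: |R|=0.18190 <1
  x=-3.031: |R|=0.34360 <1
  x=-2.359: |R|=0.33688 <1
  x=-2.234: |R|=0.31733 <1
  x=-5.934: |R|=1.53358 >1
  x=-5.697: |R|=1.26427 >1
Stable set (-5.4444, 0).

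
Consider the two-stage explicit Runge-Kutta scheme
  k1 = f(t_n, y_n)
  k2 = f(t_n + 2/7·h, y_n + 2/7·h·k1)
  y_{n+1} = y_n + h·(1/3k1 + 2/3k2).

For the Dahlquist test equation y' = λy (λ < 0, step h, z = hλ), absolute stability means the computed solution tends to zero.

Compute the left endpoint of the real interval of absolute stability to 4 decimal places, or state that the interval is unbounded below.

Set f=λy, z=hλ:
  k1=λy_n ⇒ h·k1=z·y_n;  k2=λ(1+2/7z)y_n ⇒ h·k2=z(1+2/7z)y_n
  y_{n+1}/y_n = 1 + 1/3z + 2/3z(1+2/7z) = 1 + z + 4/21z²
  ⇒ R(z) = 1 + z + 4/21z².

Boundary: |R(x)|=1, x<0.
x=-0.38: |R|=0.6475
R=1: x+4/21x²=0 ⇒ x=−21/4=-5.2500; min R=1−1/(4·4/21)=-0.3125>−1
Confirm numerically:
  x=-4.328: |R|=0.23992 <1
  x=-3.293: |R|=0.22750 <1
  x=-2.360: |R|=0.29912 <1
  x=-2.316: |R|=0.29431 <1
  x=-5.654: |R|=1.43509 >1
  x=-5.496: |R|=1.25753 >1
Interval (-5.2500, 0).

left endpoint -5.2500.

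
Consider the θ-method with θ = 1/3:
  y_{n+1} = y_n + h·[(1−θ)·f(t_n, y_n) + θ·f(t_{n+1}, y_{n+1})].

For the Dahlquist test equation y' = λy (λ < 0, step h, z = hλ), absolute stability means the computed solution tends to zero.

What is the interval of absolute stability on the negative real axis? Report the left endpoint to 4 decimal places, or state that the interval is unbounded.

z∈(-6.0000,0).

With y'=λy (z=hλ):
  y_{n+1} = y_n + z·[2/3·y_n + 1/3·y_{n+1}] ⇒ (1 − 1/3z)y_{n+1} = (1 + 2/3z)y_n
  ⇒ R(z) = (1 + 2/3z)/(1 − 1/3z).

Solve |R(x)|<1 on ℝ⁻.
x=-0.75: |R|=0.4000
R=−1: 1+2/3x = −1+1/3x ⇒ -1/3x=2 ⇒ x=2/(-1/3)=-6.0000
Confirm numerically:
  x=-4.694: |R|=0.83026 <1
  x=-3.678: |R|=0.65229 <1
  x=-2.678: |R|=0.41493 <1
  x=-6.440: |R|=1.04661 >1
  x=-6.250: |R|=1.02703 >1
  x=-6.222: |R|=1.02407 >1
Interval (-6.0000, 0).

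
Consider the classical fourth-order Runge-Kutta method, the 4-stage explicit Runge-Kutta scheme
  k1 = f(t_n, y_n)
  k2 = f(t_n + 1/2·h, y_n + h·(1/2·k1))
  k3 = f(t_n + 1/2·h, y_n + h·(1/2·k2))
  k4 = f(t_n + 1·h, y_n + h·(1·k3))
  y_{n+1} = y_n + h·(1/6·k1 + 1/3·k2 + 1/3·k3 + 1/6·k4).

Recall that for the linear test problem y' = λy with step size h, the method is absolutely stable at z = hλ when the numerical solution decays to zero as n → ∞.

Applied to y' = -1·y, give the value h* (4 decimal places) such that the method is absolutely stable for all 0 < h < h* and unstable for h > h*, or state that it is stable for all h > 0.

(-2.7853,0); λ=-1 ⇒ h* = 2.7853.

On y'=λy, z=hλ:
  order 4, 4-stage ⇒ R(z)=1+z+z^2/2+z^3/6+z^4/24
  (e.g. R(-1.38)=0.28530, |R|=0.28530)

Boundary: |R(x)|=1, x<0.
x=-1.38: |R|=0.2853
|R(-2.74)|=0.9338 |R(-1.54)|=0.2714 |R(-0.7)|=0.4978
Bisect:
  x_lo=-3.3732 |R|=2.3136  x_hi=-0.1123 |R|=0.8937
  mid=-1.74277 |R|=0.27802 →hi
  mid=-2.55798 |R|=0.70799 →hi
  mid=-2.96559 |R|=1.30764 →lo
  mid=-2.76178 |R|=0.96513 →hi
  mid=-2.86368 |R|=1.12477 →lo
  mid=-2.81273 |R|=1.04217 →lo
  mid=-2.78726 |R|=1.00297 →lo
  ...
  [-2.78547,-2.78527] ⇒ x*=-2.7853
Interval (-2.7853, 0).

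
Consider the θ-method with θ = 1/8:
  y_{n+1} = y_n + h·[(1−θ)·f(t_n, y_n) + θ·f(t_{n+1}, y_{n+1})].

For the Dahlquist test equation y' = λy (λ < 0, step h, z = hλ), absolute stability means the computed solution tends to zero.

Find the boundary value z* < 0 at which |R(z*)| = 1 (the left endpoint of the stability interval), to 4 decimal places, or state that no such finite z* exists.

z* = -2.6667.

Test eqn y'=λy, z=hλ:
  y_{n+1} = y_n + z·[7/8·y_n + 1/8·y_{n+1}] ⇒ (1 − 1/8z)y_{n+1} = (1 + 7/8z)y_n
  ⇒ R(z) = (1 + 7/8z)/(1 − 1/8z).

Need |R(x)|<1, x<0.
x=-0.65: |R|=0.3988
R=−1: 1+7/8x = −1+1/8x ⇒ -3/4x=2 ⇒ x=2/(-3/4)=-2.6667
Confirm numerically:
  x=-2.355: |R|=0.81941 <1
  x=-2.354: |R|=0.81881 <1
  x=-1.991: |R|=0.59423 <1
  x=-1.747: |R|=0.43388 <1
  x=-3.129: |R|=1.24926 >1
  x=-3.042: |R|=1.20395 >1
Stable set (-2.6667, 0).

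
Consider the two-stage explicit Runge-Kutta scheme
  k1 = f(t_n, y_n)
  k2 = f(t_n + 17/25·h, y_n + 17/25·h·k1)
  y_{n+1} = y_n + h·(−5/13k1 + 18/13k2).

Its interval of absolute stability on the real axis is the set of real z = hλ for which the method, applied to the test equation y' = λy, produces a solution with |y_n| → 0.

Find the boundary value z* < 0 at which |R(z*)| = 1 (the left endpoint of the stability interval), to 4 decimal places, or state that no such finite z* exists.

left endpoint -1.0621.

Test eqn y'=λy, z=hλ:
  k1=λy_n ⇒ h·k1=z·y_n;  k2=λ(1+17/25z)y_n ⇒ h·k2=z(1+17/25z)y_n
  y_{n+1}/y_n = 1 − 5/13z + 18/13z(1+17/25z) = 1 + z + 306/325z²
  Hence R(z) = 1 + z + 306/325z².

Need |R(x)|<1, x<0.
x=-0.55: |R|=0.7348
R=1: x+306/325x²=0 ⇒ x=−325/306=-1.0621; min R=1−1/(4·306/325)=0.7345>−1
Confirm numerically:
  x=-0.931: |R|=0.88509 <1
  x=-0.856: |R|=0.83390 <1
  x=-0.635: |R|=0.74465 <1
  x=-1.514: |R|=1.64419 >1
  x=-1.263: |R|=1.23891 >1
  x=-1.107: |R|=1.04681 >1
So |R|<1 on (-1.0621, 0).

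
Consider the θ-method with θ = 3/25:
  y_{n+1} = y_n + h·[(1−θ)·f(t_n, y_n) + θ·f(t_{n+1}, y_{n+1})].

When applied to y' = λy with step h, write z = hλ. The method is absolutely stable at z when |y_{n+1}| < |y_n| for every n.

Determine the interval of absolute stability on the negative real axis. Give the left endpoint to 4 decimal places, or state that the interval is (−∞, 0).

z∈(-2.6316,0).

On y'=λy, z=hλ:
  y_{n+1} = y_n + z·[22/25·y_n + 3/25·y_{n+1}] ⇒ (1 − 3/25z)y_{n+1} = (1 + 22/25z)y_n
  Hence R(z) = (1 + 22/25z)/(1 − 3/25z).

Need |R(x)|<1, x<0.
x=-1.58: |R|=0.3282
R=−1: 1+22/25x = −1+3/25x ⇒ -19/25x=2 ⇒ x=2/(-19/25)=-2.6316
Confirm numerically:
  x=-2.440: |R|=0.88738 <1
  x=-2.068: |R|=0.65684 <1
  x=-1.390: |R|=0.19129 <1
  x=-1.346: |R|=0.15883 <1
  x=-3.176: |R|=1.29958 >1
  x=-3.154: |R|=1.28803 >1
  x=-3.084: |R|=1.25096 >1
So |R|<1 on (-2.6316, 0).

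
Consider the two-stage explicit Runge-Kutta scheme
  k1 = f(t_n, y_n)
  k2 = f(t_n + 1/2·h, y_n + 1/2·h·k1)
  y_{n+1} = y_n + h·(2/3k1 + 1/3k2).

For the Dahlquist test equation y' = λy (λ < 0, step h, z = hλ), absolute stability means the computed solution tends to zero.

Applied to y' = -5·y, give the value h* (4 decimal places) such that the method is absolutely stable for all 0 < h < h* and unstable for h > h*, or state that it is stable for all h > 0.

With y'=λy (z=hλ):
  k1=λy_n ⇒ h·k1=z·y_n;  k2=λ(1+1/2z)y_n ⇒ h·k2=z(1+1/2z)y_n
  y_{n+1}/y_n = 1 + 2/3z + 1/3z(1+1/2z) = 1 + z + 1/6z²
  ⇒ R(z) = 1 + z + 1/6z².

Boundary: |R(x)|=1, x<0.
x=-0.87: |R|=0.2561
R=1: x+1/6x²=0 ⇒ x=−6=-6.0000; min R=1−1/(4·1/6)=-0.5000>−1
Confirm numerically:
  x=-5.940: |R|=0.94060 <1
  x=-5.321: |R|=0.39784 <1
  x=-3.163: |R|=0.49557 <1
  x=-6.438: |R|=1.46997 >1
  x=-6.309: |R|=1.32491 >1
  x=-6.034: |R|=1.03419 >1
So |R|<1 on (-6.0000, 0).

(-6.0000,0); λ=-5 ⇒ h* = (6)/5 = 1.2000.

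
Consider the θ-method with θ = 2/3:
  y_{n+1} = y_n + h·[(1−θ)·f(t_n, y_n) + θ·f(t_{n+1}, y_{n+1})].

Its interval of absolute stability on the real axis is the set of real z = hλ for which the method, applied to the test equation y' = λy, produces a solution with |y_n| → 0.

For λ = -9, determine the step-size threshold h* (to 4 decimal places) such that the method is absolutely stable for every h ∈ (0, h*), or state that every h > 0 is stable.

Test eqn y'=λy, z=hλ:
  y_{n+1} = y_n + z·[1/3·y_n + 2/3·y_{n+1}] ⇒ (1 − 2/3z)y_{n+1} = (1 + 1/3z)y_n
  R(z) = (1 + 1/3z)/(1 − 2/3z).

Need |R(x)|<1, x<0.
x=-0.77: |R|=0.4912
x=-2: |R|=0.1429
x=-10: |R|=0.3043
x=-100: |R|=0.4778
θ=2/3≥1/2 ⇒ |1+1/3x|<|1−2/3x| ∀x<0 ⇒ unbounded interval.

unbounded; (−∞, 0). Any h>0 works for λ=-9.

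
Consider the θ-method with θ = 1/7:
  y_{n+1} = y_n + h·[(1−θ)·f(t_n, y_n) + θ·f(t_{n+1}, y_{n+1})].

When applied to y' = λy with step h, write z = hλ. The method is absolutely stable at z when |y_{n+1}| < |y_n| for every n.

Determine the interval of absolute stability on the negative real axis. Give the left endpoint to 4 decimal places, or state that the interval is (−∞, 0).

With y'=λy (z=hλ):
  y_{n+1} = y_n + z·[6/7·y_n + 1/7·y_{n+1}] ⇒ (1 − 1/7z)y_{n+1} = (1 + 6/7z)y_n
  R(z) = (1 + 6/7z)/(1 − 1/7z).

Solve |R(x)|<1 on ℝ⁻.
x=-1.39: |R|=0.1597
R=−1: 1+6/7x = −1+1/7x ⇒ -5/7x=2 ⇒ x=2/(-5/7)=-2.8000
Confirm numerically:
  x=-2.752: |R|=0.97539 <1
  x=-2.702: |R|=0.94949 <1
  x=-2.010: |R|=0.56160 <1
  x=-3.343: |R|=1.26250 >1
  x=-2.854: |R|=1.02740 >1
Interval (-2.8000, 0).

z∈(-2.8000,0).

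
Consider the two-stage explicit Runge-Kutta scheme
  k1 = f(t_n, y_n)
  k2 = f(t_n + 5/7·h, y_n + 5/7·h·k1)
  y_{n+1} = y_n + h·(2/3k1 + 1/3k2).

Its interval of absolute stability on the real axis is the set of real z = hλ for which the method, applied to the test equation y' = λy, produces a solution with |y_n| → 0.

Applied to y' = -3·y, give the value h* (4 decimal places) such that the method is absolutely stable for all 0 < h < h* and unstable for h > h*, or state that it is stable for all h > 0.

(-4.2000,0); λ=-3 ⇒ h* = (21/5)/3 = 1.4000.

On y'=λy, z=hλ:
  k1=λy_n ⇒ h·k1=z·y_n;  k2=λ(1+5/7z)y_n ⇒ h·k2=z(1+5/7z)y_n
  y_{n+1}/y_n = 1 + 2/3z + 1/3z(1+5/7z) = 1 + z + 5/21z²
  R(z) = 1 + z + 5/21z².

Need |R(x)|<1, x<0.
x=-1.4: |R|=0.0667
R=1: x+5/21x²=0 ⇒ x=−21/5=-4.2000; min R=1−1/(4·5/21)=-0.0500>−1
Confirm numerically:
  x=-2.770: |R|=0.05688 <1
  x=-2.324: |R|=0.03805 <1
  x=-2.148: |R|=0.04945 <1
  x=-4.740: |R|=1.60943 >1
  x=-4.704: |R|=1.56448 >1
  x=-4.580: |R|=1.41438 >1
So |R|<1 on (-4.2000, 0).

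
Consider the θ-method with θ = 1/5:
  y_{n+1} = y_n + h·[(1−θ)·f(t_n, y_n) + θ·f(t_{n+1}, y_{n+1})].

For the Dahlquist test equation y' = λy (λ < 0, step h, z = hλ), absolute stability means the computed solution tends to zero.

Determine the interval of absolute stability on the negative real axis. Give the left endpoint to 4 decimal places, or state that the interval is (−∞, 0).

(-3.3333, 0).

Test eqn y'=λy, z=hλ:
  y_{n+1} = y_n + z·[4/5·y_n + 1/5·y_{n+1}] ⇒ (1 − 1/5z)y_{n+1} = (1 + 4/5z)y_n
  so R(z) = (1 + 4/5z)/(1 − 1/5z).

Find x<0 with |R(x)|<1.
x=-1.16: |R|=0.0584
R=−1: 1+4/5x = −1+1/5x ⇒ -3/5x=2 ⇒ x=2/(-3/5)=-3.3333
Confirm numerically:
  x=-3.188: |R|=0.94675 <1
  x=-2.820: |R|=0.80307 <1
  x=-2.123: |R|=0.49024 <1
  x=-1.967: |R|=0.41165 <1
  x=-3.716: |R|=1.13171 >1
  x=-3.545: |R|=1.07431 >1
  x=-3.363: |R|=1.01064 >1
Interval (-3.3333, 0).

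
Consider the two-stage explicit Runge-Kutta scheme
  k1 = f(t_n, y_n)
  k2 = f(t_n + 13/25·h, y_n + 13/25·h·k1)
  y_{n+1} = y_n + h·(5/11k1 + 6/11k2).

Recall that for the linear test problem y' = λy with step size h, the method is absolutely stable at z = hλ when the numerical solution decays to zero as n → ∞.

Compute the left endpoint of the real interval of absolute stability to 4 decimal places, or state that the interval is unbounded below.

z* = -3.5256.

With y'=λy (z=hλ):
  k1=λy_n ⇒ h·k1=z·y_n;  k2=λ(1+13/25z)y_n ⇒ h·k2=z(1+13/25z)y_n
  y_{n+1}/y_n = 1 + 5/11z + 6/11z(1+13/25z) = 1 + z + 78/275z²
  so R(z) = 1 + z + 78/275z².

Find x<0 with |R(x)|<1.
x=-0.7: |R|=0.4390
R=1: x+78/275x²=0 ⇒ x=−275/78=-3.5256; min R=1−1/(4·78/275)=0.1186>−1
Confirm numerically:
  x=-3.495: |R|=0.96963 <1
  x=-3.399: |R|=0.87791 <1
  x=-2.627: |R|=0.33041 <1
  x=-3.774: |R|=1.26585 >1
  x=-3.679: |R|=1.16003 >1
  x=-3.582: |R|=1.05726 >1
Stable set (-3.5256, 0).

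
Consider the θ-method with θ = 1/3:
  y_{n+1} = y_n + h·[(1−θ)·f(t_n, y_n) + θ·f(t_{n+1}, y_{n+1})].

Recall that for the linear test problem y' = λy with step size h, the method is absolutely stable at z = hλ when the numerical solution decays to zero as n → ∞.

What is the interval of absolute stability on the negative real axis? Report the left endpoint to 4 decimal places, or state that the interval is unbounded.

Set f=λy, z=hλ:
  y_{n+1} = y_n + z·[2/3·y_n + 1/3·y_{n+1}] ⇒ (1 − 1/3z)y_{n+1} = (1 + 2/3z)y_n
  Hence R(z) = (1 + 2/3z)/(1 − 1/3z).

Need |R(x)|<1, x<0.
x=-1.55: |R|=0.0220
R=−1: 1+2/3x = −1+1/3x ⇒ -1/3x=2 ⇒ x=2/(-1/3)=-6.0000
Confirm numerically:
  x=-4.324: |R|=0.77116 <1
  x=-3.691: |R|=0.65491 <1
  x=-3.620: |R|=0.64048 <1
  x=-6.371: |R|=1.03959 >1
  x=-6.036: |R|=1.00398 >1
So |R|<1 on (-6.0000, 0).

z∈(-6.0000,0).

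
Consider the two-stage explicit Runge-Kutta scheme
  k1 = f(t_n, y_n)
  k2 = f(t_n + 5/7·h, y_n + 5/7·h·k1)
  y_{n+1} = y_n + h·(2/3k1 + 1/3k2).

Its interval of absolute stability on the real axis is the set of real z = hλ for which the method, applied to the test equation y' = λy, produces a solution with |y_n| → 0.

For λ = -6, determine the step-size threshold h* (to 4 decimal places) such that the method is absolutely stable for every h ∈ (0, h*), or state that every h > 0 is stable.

(-4.2000,0); λ=-6 ⇒ h* = (21/5)/6 = 0.7000.

With y'=λy (z=hλ):
  k1=λy_n ⇒ h·k1=z·y_n;  k2=λ(1+5/7z)y_n ⇒ h·k2=z(1+5/7z)y_n
  y_{n+1}/y_n = 1 + 2/3z + 1/3z(1+5/7z) = 1 + z + 5/21z²
  so R(z) = 1 + z + 5/21z².

Boundary: |R(x)|=1, x<0.
x=-0.6: |R|=0.4857
R=1: x+5/21x²=0 ⇒ x=−21/5=-4.2000; min R=1−1/(4·5/21)=-0.0500>−1
Confirm numerically:
  x=-3.838: |R|=0.66920 <1
  x=-2.328: |R|=0.03762 <1
  x=-1.700: |R|=0.01190 <1
  x=-4.618: |R|=1.45960 >1
  x=-4.318: |R|=1.12132 >1
So |R|<1 on (-4.2000, 0).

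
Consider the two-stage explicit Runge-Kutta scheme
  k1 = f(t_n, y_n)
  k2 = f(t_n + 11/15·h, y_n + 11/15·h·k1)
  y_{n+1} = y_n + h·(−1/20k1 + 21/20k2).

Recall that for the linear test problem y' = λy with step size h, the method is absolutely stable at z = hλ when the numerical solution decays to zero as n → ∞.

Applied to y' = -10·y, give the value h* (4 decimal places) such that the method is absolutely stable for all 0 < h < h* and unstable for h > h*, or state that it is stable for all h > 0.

(-1.2987,0); λ=-10 ⇒ h* = (100/77)/10 = 0.1299.

Set f=λy, z=hλ:
  k1=λy_n ⇒ h·k1=z·y_n;  k2=λ(1+11/15z)y_n ⇒ h·k2=z(1+11/15z)y_n
  y_{n+1}/y_n = 1 − 1/20z + 21/20z(1+11/15z) = 1 + z + 77/100z²
  Hence R(z) = 1 + z + 77/100z².

Boundary: |R(x)|=1, x<0.
x=-1.77: |R|=1.6423
R=1: x+77/100x²=0 ⇒ x=−100/77=-1.2987; min R=1−1/(4·77/100)=0.6753>−1
Confirm numerically:
  x=-1.238: |R|=0.94214 <1
  x=-0.997: |R|=0.76839 <1
  x=-0.801: |R|=0.69303 <1
  x=-0.733: |R|=0.68071 <1
  x=-1.805: |R|=1.70368 >1
  x=-1.732: |R|=1.57786 >1
  x=-1.572: |R|=1.33081 >1
So |R|<1 on (-1.2987, 0).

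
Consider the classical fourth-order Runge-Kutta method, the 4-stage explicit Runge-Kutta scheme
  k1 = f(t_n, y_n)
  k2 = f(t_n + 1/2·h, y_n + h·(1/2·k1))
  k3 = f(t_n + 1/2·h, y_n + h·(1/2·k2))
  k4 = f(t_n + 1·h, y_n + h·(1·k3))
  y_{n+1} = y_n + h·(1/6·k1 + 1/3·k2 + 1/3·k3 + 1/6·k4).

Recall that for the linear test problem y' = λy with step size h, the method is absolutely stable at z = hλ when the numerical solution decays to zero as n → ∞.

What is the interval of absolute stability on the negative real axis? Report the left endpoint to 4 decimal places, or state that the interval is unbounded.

z∈(-2.7853,0).

With y'=λy (z=hλ):
  order 4, 4-stage ⇒ R(z)=1+z+z^2/2+z^3/6+z^4/24
  (e.g. R(-1.59)=0.27041, |R|=0.27041)

Find x<0 with |R(x)|<1.
x=-1.59: |R|=0.2704
|R(-3.04)|=1.4570 |R(-2.48)|=0.6292 |R(-0.65)|=0.5229
Bisect:
  x_lo=-3.2305 |R|=1.9065  x_hi=-0.3602 |R|=0.6976
  mid=-1.79531 |R|=0.28470 →hi
  mid=-2.51288 |R|=0.66119 →hi
  mid=-2.87167 |R|=1.13823 →lo
  mid=-2.69227 |R|=0.86858 →hi
  mid=-2.78197 |R|=0.99500 →hi
  mid=-2.82682 |R|=1.06443 →lo
  mid=-2.80440 |R|=1.02918 →lo
  mid=-2.79318 |R|=1.01196 →lo
  ...
  [-2.78530,-2.78512] ⇒ x*=-2.7853
So |R|<1 on (-2.7853, 0).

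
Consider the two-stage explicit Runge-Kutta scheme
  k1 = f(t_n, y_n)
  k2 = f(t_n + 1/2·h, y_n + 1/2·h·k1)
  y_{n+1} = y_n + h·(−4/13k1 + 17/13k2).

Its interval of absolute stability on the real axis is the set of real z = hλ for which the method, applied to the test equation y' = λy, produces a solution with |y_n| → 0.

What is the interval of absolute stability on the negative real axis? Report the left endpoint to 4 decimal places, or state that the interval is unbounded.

Test eqn y'=λy, z=hλ:
  k1=λy_n ⇒ h·k1=z·y_n;  k2=λ(1+1/2z)y_n ⇒ h·k2=z(1+1/2z)y_n
  y_{n+1}/y_n = 1 − 4/13z + 17/13z(1+1/2z) = 1 + z + 17/26z²
  R(z) = 1 + z + 17/26z².

Boundary: |R(x)|=1, x<0.
x=-1.44: |R|=0.9158
R=1: x+17/26x²=0 ⇒ x=−26/17=-1.5294; min R=1−1/(4·17/26)=0.6176>−1
Confirm numerically:
  x=-1.159: |R|=0.71930 <1
  x=-0.939: |R|=0.63751 <1
  x=-0.906: |R|=0.63070 <1
  x=-1.996: |R|=1.60893 >1
  x=-1.751: |R|=1.25369 >1
Stable set (-1.5294, 0).

(-1.5294, 0).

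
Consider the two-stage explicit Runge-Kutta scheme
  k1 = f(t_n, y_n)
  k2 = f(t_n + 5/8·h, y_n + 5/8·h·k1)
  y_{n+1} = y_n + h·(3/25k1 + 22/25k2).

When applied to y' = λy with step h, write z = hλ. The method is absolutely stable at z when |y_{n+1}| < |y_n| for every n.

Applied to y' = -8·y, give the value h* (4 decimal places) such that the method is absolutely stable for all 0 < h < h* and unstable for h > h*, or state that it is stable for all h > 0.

On y'=λy, z=hλ:
  k1=λy_n ⇒ h·k1=z·y_n;  k2=λ(1+5/8z)y_n ⇒ h·k2=z(1+5/8z)y_n
  y_{n+1}/y_n = 1 + 3/25z + 22/25z(1+5/8z) = 1 + z + 11/20z²
  so R(z) = 1 + z + 11/20z².

Solve |R(x)|<1 on ℝ⁻.
x=-0.62: |R|=0.5914
R=1: x+11/20x²=0 ⇒ x=−20/11=-1.8182; min R=1−1/(4·11/20)=0.5455>−1
Confirm numerically:
  x=-1.206: |R|=0.59394 <1
  x=-1.105: |R|=0.56656 <1
  x=-0.920: |R|=0.54552 <1
  x=-2.318: |R|=1.63722 >1
  x=-2.158: |R|=1.40333 >1
Interval (-1.8182, 0).

(-1.8182,0); λ=-8 ⇒ h* = (20/11)/8 = 0.2273.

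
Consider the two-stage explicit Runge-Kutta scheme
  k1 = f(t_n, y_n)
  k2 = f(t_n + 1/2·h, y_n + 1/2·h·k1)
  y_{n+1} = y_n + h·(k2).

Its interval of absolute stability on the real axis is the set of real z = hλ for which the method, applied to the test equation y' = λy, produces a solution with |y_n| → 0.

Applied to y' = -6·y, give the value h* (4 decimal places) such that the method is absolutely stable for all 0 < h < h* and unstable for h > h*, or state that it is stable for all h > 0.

(-2.0000,0); λ=-6 ⇒ h* = (2)/6 = 0.3333.

Test eqn y'=λy, z=hλ:
  k1=λy_n ⇒ h·k1=z·y_n;  k2=λ(1+1/2z)y_n ⇒ h·k2=z(1+1/2z)y_n
  y_{n+1}/y_n = 1 + z(1+1/2z) = 1 + z + 1/2z²
  R(z) = 1 + z + 1/2z².

Need |R(x)|<1, x<0.
x=-0.4: |R|=0.6800
R=1: x+1/2x²=0 ⇒ x=−2=-2.0000; min R=1−1/(4·1/2)=0.5000>−1
Confirm numerically:
  x=-1.183: |R|=0.51674 <1
  x=-0.977: |R|=0.50026 <1
  x=-0.898: |R|=0.50520 <1
  x=-0.878: |R|=0.50744 <1
  x=-2.518: |R|=1.65216 >1
  x=-2.308: |R|=1.35543 >1
  x=-2.034: |R|=1.03458 >1
So |R|<1 on (-2.0000, 0).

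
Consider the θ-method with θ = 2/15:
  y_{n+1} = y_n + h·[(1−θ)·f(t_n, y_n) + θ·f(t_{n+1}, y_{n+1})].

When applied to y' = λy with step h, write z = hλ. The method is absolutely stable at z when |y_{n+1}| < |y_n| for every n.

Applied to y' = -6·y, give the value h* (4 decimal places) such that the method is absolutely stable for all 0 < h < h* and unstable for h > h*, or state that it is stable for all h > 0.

With y'=λy (z=hλ):
  y_{n+1} = y_n + z·[13/15·y_n + 2/15·y_{n+1}] ⇒ (1 − 2/15z)y_{n+1} = (1 + 13/15z)y_n
  Hence R(z) = (1 + 13/15z)/(1 − 2/15z).

Need |R(x)|<1, x<0.
x=-0.35: |R|=0.6656
R=−1: 1+13/15x = −1+2/15x ⇒ -11/15x=2 ⇒ x=2/(-11/15)=-2.7273
Confirm numerically:
  x=-2.575: |R|=0.91687 <1
  x=-2.027: |R|=0.59573 <1
  x=-1.809: |R|=0.45746 <1
  x=-1.703: |R|=0.38786 <1
  x=-3.104: |R|=1.19540 >1
  x=-2.927: |R|=1.10535 >1
Interval (-2.7273, 0).

(-2.7273,0); λ=-6 ⇒ h* = (30/11)/6 = 0.4545.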